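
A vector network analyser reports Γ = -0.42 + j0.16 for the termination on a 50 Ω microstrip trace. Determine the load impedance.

Z_L ≈ 19.5 + j7.84 Ω

Z_L = Z_0·(1 + Γ)/(1 − Γ) = 50·(0.58 + j0.16)/(1.42 − j0.16)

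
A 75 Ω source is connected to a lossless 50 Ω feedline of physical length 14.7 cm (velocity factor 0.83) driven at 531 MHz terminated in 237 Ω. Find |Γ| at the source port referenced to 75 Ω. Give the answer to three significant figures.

|Γ| ≈ 0.734

λ = v/f = 0.83·c / 531 MHz = 0.469 m
βl = 2π·l/λ = 2π × 0.313 = 113°
tan(βl) = -2.37
Z_in = Z_0·(Z_L + jZ_0·tanβl)/(Z_0 + jZ_L·tanβl) = 12.3 + j20 Ω
Γ_s = (Z_in − Z_s)/(Z_in + Z_s) = (-62.7 + j20)/(87.3 + j20), |Γ_s| = 0.734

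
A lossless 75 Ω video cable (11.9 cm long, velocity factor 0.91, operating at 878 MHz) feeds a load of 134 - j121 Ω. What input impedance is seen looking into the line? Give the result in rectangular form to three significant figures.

λ = v/f = 0.91·c / 878 MHz = 0.311 m
βl = 2π·l/λ = 2π × 0.383 = 138°
tan(βl) = tan(138°) = -0.907
Z_in = Z_0·(Z_L + jZ_0·tanβl)/(Z_0 + jZ_L·tanβl)
     = 75·(134 − j189)/(-34.8 − j122)

Z_in ≈ 85.9 + j107 Ω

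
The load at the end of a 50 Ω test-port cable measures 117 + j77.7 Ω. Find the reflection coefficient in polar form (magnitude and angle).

Γ = (Z_L − Z_0)/(Z_L + Z_0) = (67 + j77.7)/(167 + j77.7)
|Γ| = 103/184 = 0.557

Γ ≈ 0.557 ∠ 24.3°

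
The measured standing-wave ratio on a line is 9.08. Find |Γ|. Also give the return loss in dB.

|Γ| ≈ 0.802; return loss ≈ 1.92 dB

|Γ| = (S − 1)/(S + 1) = (9.08 − 1)/(9.08 + 1) = 8.08/10.1
RL = −20·log₁₀|Γ| = −20·log₁₀(0.802)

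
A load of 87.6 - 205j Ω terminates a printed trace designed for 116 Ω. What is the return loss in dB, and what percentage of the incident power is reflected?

RL ≈ 2.9 dB; 51.3% of incident power reflected

Γ = (-28.4 − j205)/(203.6 − j205), |Γ| = 0.716
RL = −20·log₁₀(0.716) = 2.9 dB
P_refl/P_inc = |Γ|² = 0.513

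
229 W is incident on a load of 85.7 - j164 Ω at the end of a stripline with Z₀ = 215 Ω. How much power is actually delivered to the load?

P_delivered ≈ 144 W

|Γ| = |(-129.3 − j164)/(300.7 − j164)| = 0.61
|Γ|² = 0.372
P_refl = |Γ|²·P_inc = 85.1 W, P_del = (1 − |Γ|²)·P_inc = 144 W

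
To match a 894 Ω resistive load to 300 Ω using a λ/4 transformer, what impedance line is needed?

Z_qwt ≈ 518 Ω

Z_qwt = √(Z_0·R_L) = √(300 × 894) = √268200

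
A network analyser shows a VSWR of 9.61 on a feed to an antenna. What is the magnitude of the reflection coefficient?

|Γ| ≈ 0.811

|Γ| = (S − 1)/(S + 1) = (9.61 − 1)/(9.61 + 1) = 8.61/10.6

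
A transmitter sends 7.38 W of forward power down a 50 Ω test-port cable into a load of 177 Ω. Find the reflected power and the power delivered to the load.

P_reflected ≈ 2.31 W; P_delivered ≈ 5.07 W

Γ = (177 − 50)/(177 + 50) = 0.559
|Γ|² = 0.313
P_refl = |Γ|²·P_inc = 2.31 W, P_del = (1 − |Γ|²)·P_inc = 5.07 W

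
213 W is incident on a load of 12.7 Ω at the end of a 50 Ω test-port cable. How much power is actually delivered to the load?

Γ = (12.7 − 50)/(12.7 + 50) = -0.595
|Γ|² = 0.354
P_refl = |Γ|²·P_inc = 75.4 W, P_del = (1 − |Γ|²)·P_inc = 138 W

P_delivered ≈ 138 W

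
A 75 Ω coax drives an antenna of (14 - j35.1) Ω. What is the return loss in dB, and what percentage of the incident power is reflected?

RL ≈ 2.67 dB; 54.1% of incident power reflected

Γ = (-61 − j35.1)/(89 − j35.1), |Γ| = 0.736
RL = −20·log₁₀(0.736) = 2.67 dB
P_refl/P_inc = |Γ|² = 0.541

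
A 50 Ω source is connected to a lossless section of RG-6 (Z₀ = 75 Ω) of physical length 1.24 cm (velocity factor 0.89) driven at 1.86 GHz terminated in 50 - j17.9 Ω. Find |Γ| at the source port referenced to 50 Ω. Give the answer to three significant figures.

|Γ| ≈ 0.087

λ = v/f = 0.89·c / 1.86 GHz = 0.144 m
βl = 2π·l/λ = 2π × 0.0864 = 31.1°
tan(βl) = 0.603
Z_in = Z_0·(Z_L + jZ_0·tanβl)/(Z_0 + jZ_L·tanβl) = 46.4 + j7.6 Ω
Γ_s = (Z_in − Z_s)/(Z_in + Z_s) = (-3.62 + j7.6)/(96.4 + j7.6), |Γ_s| = 0.087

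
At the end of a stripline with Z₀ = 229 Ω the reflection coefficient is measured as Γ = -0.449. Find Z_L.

Z_L ≈ 87.1 Ω

Z_L = Z_0·(1 + Γ)/(1 − Γ) = 229·(0.551)/(1.45)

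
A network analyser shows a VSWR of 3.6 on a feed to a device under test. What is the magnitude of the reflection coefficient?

|Γ| = (S − 1)/(S + 1) = (3.6 − 1)/(3.6 + 1) = 2.6/4.6

|Γ| ≈ 0.565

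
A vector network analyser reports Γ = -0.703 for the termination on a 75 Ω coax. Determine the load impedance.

Z_L = Z_0·(1 + Γ)/(1 − Γ) = 75·(0.297)/(1.7)

Z_L ≈ 13.1 Ω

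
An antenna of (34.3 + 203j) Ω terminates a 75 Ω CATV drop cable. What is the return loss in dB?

Γ = (-40.7 + j203)/(109.3 + j203), |Γ| = 0.898
RL = −20·log₁₀|Γ| = −20·log₁₀(0.898)

RL ≈ 0.934 dB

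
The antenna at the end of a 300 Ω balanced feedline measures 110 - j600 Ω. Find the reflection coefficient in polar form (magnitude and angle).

Γ = (Z_L − Z_0)/(Z_L + Z_0) = (-190 − j600)/(410 − j600)
|Γ| = 629/727 = 0.866

Γ ≈ 0.866 ∠ -51.9°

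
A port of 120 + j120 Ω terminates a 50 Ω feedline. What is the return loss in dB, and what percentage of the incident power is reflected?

RL ≈ 3.51 dB; 44.6% of incident power reflected

Γ = (70 + j120)/(170 + j120), |Γ| = 0.668
RL = −20·log₁₀(0.668) = 3.51 dB
P_refl/P_inc = |Γ|² = 0.446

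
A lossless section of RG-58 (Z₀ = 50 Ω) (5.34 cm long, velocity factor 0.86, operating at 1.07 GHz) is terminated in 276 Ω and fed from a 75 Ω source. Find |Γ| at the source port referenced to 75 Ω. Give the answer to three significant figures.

λ = v/f = 0.86·c / 1.07 GHz = 0.241 m
βl = 2π·l/λ = 2π × 0.221 = 79.7°
tan(βl) = 5.52
Z_in = Z_0·(Z_L + jZ_0·tanβl)/(Z_0 + jZ_L·tanβl) = 9.35 − j8.75 Ω
Γ_s = (Z_in − Z_s)/(Z_in + Z_s) = (-65.7 − j8.75)/(84.3 − j8.75), |Γ_s| = 0.781

|Γ| ≈ 0.781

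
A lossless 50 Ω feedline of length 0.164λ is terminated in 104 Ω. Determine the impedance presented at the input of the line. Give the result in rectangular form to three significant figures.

Z_in ≈ 30.2 − j21.3 Ω

βl = 2π × 0.164 = 59°
tan(βl) = tan(59°) = 1.67
Z_in = Z_0·(Z_L + jZ_0·tanβl)/(Z_0 + jZ_L·tanβl)
     = 50·(104 + j83.3)/(50 + j173)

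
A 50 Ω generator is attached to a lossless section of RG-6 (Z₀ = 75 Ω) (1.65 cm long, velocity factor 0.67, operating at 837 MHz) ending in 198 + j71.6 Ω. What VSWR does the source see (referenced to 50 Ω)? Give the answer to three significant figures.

VSWR ≈ 4.35

λ = v/f = 0.67·c / 837 MHz = 0.24 m
βl = 2π·l/λ = 2π × 0.0687 = 24.7°
tan(βl) = 0.461
Z_in = Z_0·(Z_L + jZ_0·tanβl)/(Z_0 + jZ_L·tanβl) = 134 − j101 Ω
Γ_s = (Z_in − Z_s)/(Z_in + Z_s) = (83.9 − j101)/(184 − j101), |Γ_s| = 0.626
VSWR = (1 + |Γ_s|)/(1 − |Γ_s|)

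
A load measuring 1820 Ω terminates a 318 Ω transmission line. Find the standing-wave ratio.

VSWR ≈ 5.72

Γ = (1820 − 318)/(1820 + 318) = 0.703
VSWR = (1 + 0.703)/(1 − 0.703)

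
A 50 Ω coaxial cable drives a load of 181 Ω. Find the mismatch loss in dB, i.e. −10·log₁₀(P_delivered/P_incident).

mismatch loss ≈ 1.69 dB

Γ = (181 − 50)/(181 + 50) = 0.567
|Γ|² = 0.322, so P_del/P_inc = 1 − |Γ|² = 0.678
ML = −10·log₁₀(1 − |Γ|²)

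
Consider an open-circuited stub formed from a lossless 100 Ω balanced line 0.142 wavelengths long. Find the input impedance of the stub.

Z_in ≈ −j80.6 Ω

βl = 2π × 0.142 = 51.1°
tan(βl) = 1.24
For an open-circuited stub, Z_in = −jZ_0·cot(βl) = −jZ_0/tan(βl)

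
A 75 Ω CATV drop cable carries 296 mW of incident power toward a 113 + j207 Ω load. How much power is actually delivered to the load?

|Γ| = |(38 + j207)/(188 + j207)| = 0.753
|Γ|² = 0.566
P_refl = |Γ|²·P_inc = 168 mW, P_del = (1 − |Γ|²)·P_inc = 128 mW

P_delivered ≈ 128 mW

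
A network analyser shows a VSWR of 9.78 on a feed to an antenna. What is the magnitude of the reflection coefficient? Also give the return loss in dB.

|Γ| = (S − 1)/(S + 1) = (9.78 − 1)/(9.78 + 1) = 8.78/10.8
RL = −20·log₁₀|Γ| = −20·log₁₀(0.814)

|Γ| ≈ 0.814; return loss ≈ 1.78 dB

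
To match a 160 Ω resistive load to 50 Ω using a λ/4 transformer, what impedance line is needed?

Z_qwt = √(Z_0·R_L) = √(50 × 160) = √8000

Z_qwt ≈ 89.4 Ω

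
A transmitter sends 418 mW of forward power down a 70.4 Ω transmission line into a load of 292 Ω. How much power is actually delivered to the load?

P_delivered ≈ 262 mW

Γ = (292 − 70.4)/(292 + 70.4) = 0.611
|Γ|² = 0.374
P_refl = |Γ|²·P_inc = 156 mW, P_del = (1 − |Γ|²)·P_inc = 262 mW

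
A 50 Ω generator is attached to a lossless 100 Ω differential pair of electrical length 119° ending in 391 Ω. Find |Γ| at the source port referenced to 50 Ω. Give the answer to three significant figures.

tan(βl) = -1.8
Z_in = Z_0·(Z_L + jZ_0·tanβl)/(Z_0 + jZ_L·tanβl) = 32.8 + j50.8 Ω
Γ_s = (Z_in − Z_s)/(Z_in + Z_s) = (-17.2 + j50.8)/(82.8 + j50.8), |Γ_s| = 0.552

|Γ| ≈ 0.552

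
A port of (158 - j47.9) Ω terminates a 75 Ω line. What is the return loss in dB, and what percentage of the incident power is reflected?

RL ≈ 7.9 dB; 16.2% of incident power reflected

Γ = (83 − j47.9)/(233 − j47.9), |Γ| = 0.403
RL = −20·log₁₀(0.403) = 7.9 dB
P_refl/P_inc = |Γ|² = 0.162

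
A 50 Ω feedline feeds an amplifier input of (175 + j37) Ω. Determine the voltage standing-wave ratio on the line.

Γ = (Z_L − Z_0)/(Z_L + Z_0) = (125 + j37)/(225 + j37)
|Γ| = 130/228 = 0.572
VSWR = (1 + |Γ|)/(1 − |Γ|) = 1.57/0.428

VSWR ≈ 3.67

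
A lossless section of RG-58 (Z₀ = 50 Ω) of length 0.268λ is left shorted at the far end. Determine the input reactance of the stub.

X_in ≈ -440 Ω (capacitive)

βl = 2π × 0.268 = 96.5°
tan(βl) = -8.8
For a shorted stub, Z_in = jZ_0·tan(βl)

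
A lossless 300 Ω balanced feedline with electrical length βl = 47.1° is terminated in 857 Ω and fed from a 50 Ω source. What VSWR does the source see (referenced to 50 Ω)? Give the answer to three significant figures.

tan(βl) = 1.08
Z_in = Z_0·(Z_L + jZ_0·tanβl)/(Z_0 + jZ_L·tanβl) = 177 − j221 Ω
Γ_s = (Z_in − Z_s)/(Z_in + Z_s) = (127 − j221)/(227 − j221), |Γ_s| = 0.805
VSWR = (1 + |Γ_s|)/(1 − |Γ_s|)

VSWR ≈ 9.24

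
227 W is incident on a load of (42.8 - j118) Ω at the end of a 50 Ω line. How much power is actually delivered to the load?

|Γ| = |(-7.2 − j118)/(92.8 − j118)| = 0.788
|Γ|² = 0.62
P_refl = |Γ|²·P_inc = 141 W, P_del = (1 − |Γ|²)·P_inc = 86.2 W

P_delivered ≈ 86.2 W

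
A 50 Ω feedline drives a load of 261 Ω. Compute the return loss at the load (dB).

Γ = (261 − 50)/(261 + 50) = 0.678
RL = −20·log₁₀|Γ| = −20·log₁₀(0.678)

RL ≈ 3.37 dB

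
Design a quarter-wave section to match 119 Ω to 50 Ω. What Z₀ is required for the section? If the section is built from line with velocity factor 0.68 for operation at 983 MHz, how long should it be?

Z_qwt = √(Z_0·R_L) = √(50 × 119) = √5950
λ = 0.68·c/f = 0.208 m, so l = λ/4 = 0.0519 m

Z_qwt ≈ 77.1 Ω; length ≈ 5.19 cm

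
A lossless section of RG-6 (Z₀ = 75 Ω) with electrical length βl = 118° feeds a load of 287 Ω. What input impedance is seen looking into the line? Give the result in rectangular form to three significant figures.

tan(βl) = tan(118°) = -1.88
Z_in = Z_0·(Z_L + jZ_0·tanβl)/(Z_0 + jZ_L·tanβl)
     = 75·(287 − j141)/(75 − j540)

Z_in ≈ 24.7 + j36.5 Ω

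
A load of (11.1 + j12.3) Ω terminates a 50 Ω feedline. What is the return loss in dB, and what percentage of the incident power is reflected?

RL ≈ 3.68 dB; 42.8% of incident power reflected

Γ = (-38.9 + j12.3)/(61.1 + j12.3), |Γ| = 0.655
RL = −20·log₁₀(0.655) = 3.68 dB
P_refl/P_inc = |Γ|² = 0.428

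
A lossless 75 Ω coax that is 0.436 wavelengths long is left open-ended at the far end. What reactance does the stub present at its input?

βl = 2π × 0.436 = 157°
tan(βl) = -0.425
For an open-ended stub, Z_in = −jZ_0·cot(βl) = −jZ_0/tan(βl)

X_in ≈ 176 Ω (inductive)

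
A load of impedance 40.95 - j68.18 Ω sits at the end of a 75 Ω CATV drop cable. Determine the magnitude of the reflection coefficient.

|Γ| ≈ 0.567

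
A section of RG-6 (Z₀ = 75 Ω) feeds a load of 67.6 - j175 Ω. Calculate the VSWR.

VSWR ≈ 7.93

Γ = (Z_L − Z_0)/(Z_L + Z_0) = (-7.4 − j175)/(142.6 − j175)
|Γ| = 175/226 = 0.776
VSWR = (1 + |Γ|)/(1 − |Γ|) = 1.78/0.224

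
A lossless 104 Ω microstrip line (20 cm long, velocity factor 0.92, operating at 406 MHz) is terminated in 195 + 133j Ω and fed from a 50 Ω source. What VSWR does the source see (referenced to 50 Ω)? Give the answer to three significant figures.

VSWR ≈ 1.41

λ = v/f = 0.92·c / 406 MHz = 0.68 m
βl = 2π·l/λ = 2π × 0.294 = 106°
tan(βl) = -3.51
Z_in = Z_0·(Z_L + jZ_0·tanβl)/(Z_0 + jZ_L·tanβl) = 35.4 + j0.15 Ω
Γ_s = (Z_in − Z_s)/(Z_in + Z_s) = (-14.6 + j0.15)/(85.4 + j0.15), |Γ_s| = 0.171
VSWR = (1 + |Γ_s|)/(1 − |Γ_s|)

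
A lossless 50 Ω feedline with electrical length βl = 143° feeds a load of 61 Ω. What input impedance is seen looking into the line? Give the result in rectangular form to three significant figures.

tan(βl) = tan(143°) = -0.754
Z_in = Z_0·(Z_L + jZ_0·tanβl)/(Z_0 + jZ_L·tanβl)
     = 50·(61 − j37.7)/(50 − j46)

Z_in ≈ 51.8 + j9.97 Ω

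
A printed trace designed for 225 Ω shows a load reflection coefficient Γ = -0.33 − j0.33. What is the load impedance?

Z_L ≈ 93.7 − j79.1 Ω

Z_L = Z_0·(1 + Γ)/(1 − Γ) = 225·(0.67 − j0.33)/(1.33 + j0.33)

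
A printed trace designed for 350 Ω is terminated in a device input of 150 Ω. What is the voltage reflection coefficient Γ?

Γ = -0.4

Γ = (Z_L − Z_0)/(Z_L + Z_0) = (150 − 350)/(150 + 350) = -200/500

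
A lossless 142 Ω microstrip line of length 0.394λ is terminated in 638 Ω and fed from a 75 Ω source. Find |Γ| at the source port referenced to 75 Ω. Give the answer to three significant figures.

|Γ| ≈ 0.724

βl = 2π × 0.394 = 142°
tan(βl) = -0.786
Z_in = Z_0·(Z_L + jZ_0·tanβl)/(Z_0 + jZ_L·tanβl) = 76.6 + j159 Ω
Γ_s = (Z_in − Z_s)/(Z_in + Z_s) = (1.64 + j159)/(152 + j159), |Γ_s| = 0.724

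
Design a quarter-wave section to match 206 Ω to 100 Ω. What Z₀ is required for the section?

Z_qwt ≈ 144 Ω

Z_qwt = √(Z_0·R_L) = √(100 × 206) = √20600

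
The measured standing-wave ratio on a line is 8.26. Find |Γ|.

|Γ| = (S − 1)/(S + 1) = (8.26 − 1)/(8.26 + 1) = 7.26/9.26

|Γ| ≈ 0.784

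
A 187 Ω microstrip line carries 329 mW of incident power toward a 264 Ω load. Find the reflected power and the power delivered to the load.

P_reflected ≈ 9.59 mW; P_delivered ≈ 319 mW

Γ = (264 − 187)/(264 + 187) = 0.171
|Γ|² = 0.0291
P_refl = |Γ|²·P_inc = 9.59 mW, P_del = (1 − |Γ|²)·P_inc = 319 mW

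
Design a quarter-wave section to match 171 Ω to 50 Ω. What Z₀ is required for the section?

Z_qwt ≈ 92.5 Ω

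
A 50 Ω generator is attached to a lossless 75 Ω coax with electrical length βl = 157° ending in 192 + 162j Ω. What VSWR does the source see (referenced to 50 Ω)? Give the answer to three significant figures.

VSWR ≈ 5.64

tan(βl) = -0.424
Z_in = Z_0·(Z_L + jZ_0·tanβl)/(Z_0 + jZ_L·tanβl) = 46.7 + j94.4 Ω
Γ_s = (Z_in − Z_s)/(Z_in + Z_s) = (-3.33 + j94.4)/(96.7 + j94.4), |Γ_s| = 0.699
VSWR = (1 + |Γ_s|)/(1 − |Γ_s|)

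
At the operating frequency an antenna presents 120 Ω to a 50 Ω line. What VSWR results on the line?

For a purely resistive load, VSWR = R_L/Z_0 or Z_0/R_L (whichever > 1) = 120/50

VSWR ≈ 2.4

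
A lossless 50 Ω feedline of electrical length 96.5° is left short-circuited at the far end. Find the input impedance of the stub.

tan(βl) = -8.78
For a short-circuited stub, Z_in = jZ_0·tan(βl)

Z_in ≈ −j439 Ω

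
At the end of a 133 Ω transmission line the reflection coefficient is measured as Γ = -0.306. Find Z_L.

Z_L ≈ 70.7 Ω

Z_L = Z_0·(1 + Γ)/(1 − Γ) = 133·(0.694)/(1.31)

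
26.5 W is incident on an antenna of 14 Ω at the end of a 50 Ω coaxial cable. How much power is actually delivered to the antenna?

P_delivered ≈ 18.1 W

Γ = (14 − 50)/(14 + 50) = -0.562
|Γ|² = 0.316
P_refl = |Γ|²·P_inc = 8.38 W, P_del = (1 − |Γ|²)·P_inc = 18.1 W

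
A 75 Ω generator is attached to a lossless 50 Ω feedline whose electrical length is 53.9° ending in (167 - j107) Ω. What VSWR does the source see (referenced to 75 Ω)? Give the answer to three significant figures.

VSWR ≈ 6.34

tan(βl) = 1.37
Z_in = Z_0·(Z_L + jZ_0·tanβl)/(Z_0 + jZ_L·tanβl) = 13.2 − j25.1 Ω
Γ_s = (Z_in − Z_s)/(Z_in + Z_s) = (-61.8 − j25.1)/(88.2 − j25.1), |Γ_s| = 0.728
VSWR = (1 + |Γ_s|)/(1 − |Γ_s|)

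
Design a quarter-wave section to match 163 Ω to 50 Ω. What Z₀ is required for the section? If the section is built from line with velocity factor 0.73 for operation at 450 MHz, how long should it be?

Z_qwt = √(Z_0·R_L) = √(50 × 163) = √8150
λ = 0.73·c/f = 0.487 m, so l = λ/4 = 0.122 m

Z_qwt ≈ 90.3 Ω; length ≈ 12.2 cm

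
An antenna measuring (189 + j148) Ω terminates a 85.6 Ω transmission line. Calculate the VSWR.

Γ = (Z_L − Z_0)/(Z_L + Z_0) = (103.4 + j148)/(274.6 + j148)
|Γ| = 181/312 = 0.579
VSWR = (1 + |Γ|)/(1 − |Γ|) = 1.58/0.421

VSWR ≈ 3.75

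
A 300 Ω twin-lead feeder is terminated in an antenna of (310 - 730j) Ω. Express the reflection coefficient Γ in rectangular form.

Γ ≈ 0.596 − j0.484

Γ = (Z_L − Z_0)/(Z_L + Z_0) = (10 − j730)/(610 − j730)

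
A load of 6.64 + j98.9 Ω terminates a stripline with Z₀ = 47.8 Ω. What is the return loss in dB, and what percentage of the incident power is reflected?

Γ = (-41.16 + j98.9)/(54.44 + j98.9), |Γ| = 0.949
RL = −20·log₁₀(0.949) = 0.456 dB
P_refl/P_inc = |Γ|² = 0.9

RL ≈ 0.456 dB; 90% of incident power reflected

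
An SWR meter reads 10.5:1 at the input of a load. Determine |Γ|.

|Γ| = (S − 1)/(S + 1) = (10.5 − 1)/(10.5 + 1) = 9.5/11.5

|Γ| ≈ 0.826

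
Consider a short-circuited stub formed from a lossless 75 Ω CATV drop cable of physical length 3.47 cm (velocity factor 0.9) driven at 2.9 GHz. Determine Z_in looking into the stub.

λ = v/f = 0.9·c / 2.9 GHz = 0.0931 m
βl = 2π·l/λ = 2π × 0.373 = 134°
tan(βl) = -1.03
For a short-circuited stub, Z_in = jZ_0·tan(βl)

Z_in ≈ −j77.2 Ω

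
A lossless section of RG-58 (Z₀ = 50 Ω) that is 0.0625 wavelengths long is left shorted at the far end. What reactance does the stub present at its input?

βl = 2π × 0.0625 = 22.5°
tan(βl) = 0.414
For a shorted stub, Z_in = jZ_0·tan(βl)

X_in ≈ 20.7 Ω (inductive)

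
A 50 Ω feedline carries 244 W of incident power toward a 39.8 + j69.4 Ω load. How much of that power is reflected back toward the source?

|Γ| = |(-10.2 + j69.4)/(89.8 + j69.4)| = 0.618
|Γ|² = 0.382
P_refl = |Γ|²·P_inc = 93.2 W, P_del = (1 − |Γ|²)·P_inc = 151 W

P_reflected ≈ 93.2 W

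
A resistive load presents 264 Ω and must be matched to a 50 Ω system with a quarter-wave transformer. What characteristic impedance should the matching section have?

Z_qwt ≈ 115 Ω

Z_qwt = √(Z_0·R_L) = √(50 × 264) = √13200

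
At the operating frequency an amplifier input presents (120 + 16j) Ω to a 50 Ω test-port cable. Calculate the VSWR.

Γ = (Z_L − Z_0)/(Z_L + Z_0) = (70 + j16)/(170 + j16)
|Γ| = 71.8/171 = 0.421
VSWR = (1 + |Γ|)/(1 − |Γ|) = 1.42/0.579

VSWR ≈ 2.45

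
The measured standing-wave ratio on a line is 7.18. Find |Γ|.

|Γ| ≈ 0.756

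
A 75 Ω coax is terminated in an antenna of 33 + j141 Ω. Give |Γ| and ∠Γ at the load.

Γ ≈ 0.828 ∠ 54°

Γ = (Z_L − Z_0)/(Z_L + Z_0) = (-42 + j141)/(108 + j141)
|Γ| = 147/178 = 0.828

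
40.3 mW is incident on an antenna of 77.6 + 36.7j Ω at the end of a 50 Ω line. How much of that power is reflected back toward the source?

P_reflected ≈ 4.82 mW

|Γ| = |(27.6 + j36.7)/(127.6 + j36.7)| = 0.346
|Γ|² = 0.12
P_refl = |Γ|²·P_inc = 4.82 mW, P_del = (1 − |Γ|²)·P_inc = 35.5 mW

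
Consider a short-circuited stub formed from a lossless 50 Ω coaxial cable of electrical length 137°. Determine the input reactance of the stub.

tan(βl) = -0.933
For a short-circuited stub, Z_in = jZ_0·tan(βl)

X_in ≈ -46.6 Ω (capacitive)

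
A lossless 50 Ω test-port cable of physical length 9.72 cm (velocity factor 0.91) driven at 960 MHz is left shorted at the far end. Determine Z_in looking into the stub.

Z_in ≈ −j76.8 Ω

λ = v/f = 0.91·c / 960 MHz = 0.284 m
βl = 2π·l/λ = 2π × 0.342 = 123°
tan(βl) = -1.54
For a shorted stub, Z_in = jZ_0·tan(βl)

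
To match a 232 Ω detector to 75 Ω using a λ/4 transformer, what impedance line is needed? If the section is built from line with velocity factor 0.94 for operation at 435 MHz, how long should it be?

Z_qwt ≈ 132 Ω; length ≈ 16.2 cm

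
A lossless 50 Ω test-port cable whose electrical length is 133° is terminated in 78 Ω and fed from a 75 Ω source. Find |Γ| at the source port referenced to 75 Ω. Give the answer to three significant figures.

|Γ| ≈ 0.305

tan(βl) = -1.07
Z_in = Z_0·(Z_L + jZ_0·tanβl)/(Z_0 + jZ_L·tanβl) = 44.1 + j20.2 Ω
Γ_s = (Z_in − Z_s)/(Z_in + Z_s) = (-30.9 + j20.2)/(119 + j20.2), |Γ_s| = 0.305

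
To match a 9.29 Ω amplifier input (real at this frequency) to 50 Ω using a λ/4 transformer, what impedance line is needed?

Z_qwt ≈ 21.6 Ω

Z_qwt = √(Z_0·R_L) = √(50 × 9.29) = √464.5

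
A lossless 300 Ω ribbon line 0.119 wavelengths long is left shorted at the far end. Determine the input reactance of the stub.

βl = 2π × 0.119 = 42.8°
tan(βl) = 0.927
For a shorted stub, Z_in = jZ_0·tan(βl)

X_in ≈ 278 Ω (inductive)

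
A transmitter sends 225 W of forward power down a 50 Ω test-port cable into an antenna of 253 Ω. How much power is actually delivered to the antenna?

Γ = (253 − 50)/(253 + 50) = 0.67
|Γ|² = 0.449
P_refl = |Γ|²·P_inc = 101 W, P_del = (1 − |Γ|²)·P_inc = 124 W

P_delivered ≈ 124 W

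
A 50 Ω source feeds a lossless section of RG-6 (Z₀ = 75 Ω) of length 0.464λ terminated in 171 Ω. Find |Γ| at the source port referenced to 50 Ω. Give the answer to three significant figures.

βl = 2π × 0.464 = 167°
tan(βl) = -0.23
Z_in = Z_0·(Z_L + jZ_0·tanβl)/(Z_0 + jZ_L·tanβl) = 141 + j56.8 Ω
Γ_s = (Z_in − Z_s)/(Z_in + Z_s) = (91.2 + j56.8)/(191 + j56.8), |Γ_s| = 0.539

|Γ| ≈ 0.539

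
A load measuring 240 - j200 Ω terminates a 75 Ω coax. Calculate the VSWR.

VSWR ≈ 5.55

Γ = (Z_L − Z_0)/(Z_L + Z_0) = (165 − j200)/(315 − j200)
|Γ| = 259/373 = 0.695
VSWR = (1 + |Γ|)/(1 − |Γ|) = 1.69/0.305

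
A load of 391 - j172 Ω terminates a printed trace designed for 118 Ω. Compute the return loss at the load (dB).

RL ≈ 4.43 dB

Γ = (273 − j172)/(509 − j172), |Γ| = 0.601
RL = −20·log₁₀|Γ| = −20·log₁₀(0.601)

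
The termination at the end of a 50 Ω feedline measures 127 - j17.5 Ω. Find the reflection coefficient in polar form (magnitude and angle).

Γ ≈ 0.444 ∠ -7.16°

Γ = (Z_L − Z_0)/(Z_L + Z_0) = (77 − j17.5)/(177 − j17.5)
|Γ| = 79/178 = 0.444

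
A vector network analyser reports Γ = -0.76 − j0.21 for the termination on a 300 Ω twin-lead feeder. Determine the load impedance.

Z_L = Z_0·(1 + Γ)/(1 − Γ) = 300·(0.24 − j0.21)/(1.76 + j0.21)

Z_L ≈ 36.1 − j40.1 Ω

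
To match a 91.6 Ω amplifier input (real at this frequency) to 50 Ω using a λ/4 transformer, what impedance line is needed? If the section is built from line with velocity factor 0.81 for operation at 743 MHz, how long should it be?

Z_qwt ≈ 67.7 Ω; length ≈ 8.18 cm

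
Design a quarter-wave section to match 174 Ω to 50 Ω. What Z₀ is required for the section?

Z_qwt = √(Z_0·R_L) = √(50 × 174) = √8700

Z_qwt ≈ 93.3 Ω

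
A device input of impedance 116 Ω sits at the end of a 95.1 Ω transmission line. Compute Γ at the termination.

Γ = (Z_L − Z_0)/(Z_L + Z_0) = (116 − 95.1)/(116 + 95.1) = 20.9/211.1

Γ = 0.099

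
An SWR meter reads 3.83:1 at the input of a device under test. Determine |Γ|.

|Γ| ≈ 0.586

|Γ| = (S − 1)/(S + 1) = (3.83 − 1)/(3.83 + 1) = 2.83/4.83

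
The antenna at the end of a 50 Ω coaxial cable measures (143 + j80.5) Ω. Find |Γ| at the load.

Γ = (Z_L − Z_0)/(Z_L + Z_0) = (93 + j80.5)/(193 + j80.5)
|Γ| = 123/209

|Γ| ≈ 0.588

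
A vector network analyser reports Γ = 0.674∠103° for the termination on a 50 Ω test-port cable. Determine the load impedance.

Z_L = Z_0·(1 + Γ)/(1 − Γ) = 50·(0.848 + j0.657)/(1.15 − j0.657)

Z_L ≈ 15.5 + j37.4 Ω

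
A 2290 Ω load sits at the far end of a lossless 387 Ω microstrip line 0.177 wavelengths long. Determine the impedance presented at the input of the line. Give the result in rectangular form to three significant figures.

βl = 2π × 0.177 = 63.7°
tan(βl) = tan(63.7°) = 2.03
Z_in = Z_0·(Z_L + jZ_0·tanβl)/(Z_0 + jZ_L·tanβl)
     = 387·(2290 + j784)/(387 + j4640)

Z_in ≈ 80.8 − j184 Ω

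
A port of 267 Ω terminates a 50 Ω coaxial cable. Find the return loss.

RL ≈ 3.29 dB

Γ = (267 − 50)/(267 + 50) = 0.685
RL = −20·log₁₀|Γ| = −20·log₁₀(0.685)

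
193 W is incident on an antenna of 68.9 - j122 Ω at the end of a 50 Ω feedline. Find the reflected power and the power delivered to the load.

|Γ| = |(18.9 − j122)/(118.9 − j122)| = 0.725
|Γ|² = 0.525
P_refl = |Γ|²·P_inc = 101 W, P_del = (1 − |Γ|²)·P_inc = 91.6 W

P_reflected ≈ 101 W; P_delivered ≈ 91.6 W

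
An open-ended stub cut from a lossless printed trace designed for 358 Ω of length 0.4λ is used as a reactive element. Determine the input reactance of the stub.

βl = 2π × 0.4 = 144°
tan(βl) = -0.727
For an open-ended stub, Z_in = −jZ_0·cot(βl) = −jZ_0/tan(βl)

X_in ≈ 493 Ω (inductive)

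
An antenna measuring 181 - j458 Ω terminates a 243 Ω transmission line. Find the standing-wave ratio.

Γ = (Z_L − Z_0)/(Z_L + Z_0) = (-62 − j458)/(424 − j458)
|Γ| = 462/624 = 0.741
VSWR = (1 + |Γ|)/(1 − |Γ|) = 1.74/0.259

VSWR ≈ 6.71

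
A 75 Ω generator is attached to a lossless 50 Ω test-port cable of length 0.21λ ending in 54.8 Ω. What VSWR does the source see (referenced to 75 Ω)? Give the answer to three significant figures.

VSWR ≈ 1.63

βl = 2π × 0.21 = 75.6°
tan(βl) = 3.89
Z_in = Z_0·(Z_L + jZ_0·tanβl)/(Z_0 + jZ_L·tanβl) = 46.1 − j2.04 Ω
Γ_s = (Z_in − Z_s)/(Z_in + Z_s) = (-28.9 − j2.04)/(121 − j2.04), |Γ_s| = 0.239
VSWR = (1 + |Γ_s|)/(1 − |Γ_s|)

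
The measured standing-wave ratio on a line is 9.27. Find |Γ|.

|Γ| ≈ 0.805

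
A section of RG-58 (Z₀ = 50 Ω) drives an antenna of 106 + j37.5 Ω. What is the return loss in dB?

RL ≈ 7.53 dB

Γ = (56 + j37.5)/(156 + j37.5), |Γ| = 0.42
RL = −20·log₁₀|Γ| = −20·log₁₀(0.42)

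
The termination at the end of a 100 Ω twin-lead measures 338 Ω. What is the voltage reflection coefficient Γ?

Γ = 0.543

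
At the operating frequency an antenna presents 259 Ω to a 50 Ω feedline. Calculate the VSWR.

VSWR ≈ 5.18

Γ = (259 − 50)/(259 + 50) = 0.676
VSWR = (1 + 0.676)/(1 − 0.676)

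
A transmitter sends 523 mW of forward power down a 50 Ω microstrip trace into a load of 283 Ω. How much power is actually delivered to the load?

Γ = (283 − 50)/(283 + 50) = 0.7
|Γ|² = 0.49
P_refl = |Γ|²·P_inc = 256 mW, P_del = (1 − |Γ|²)·P_inc = 267 mW

P_delivered ≈ 267 mW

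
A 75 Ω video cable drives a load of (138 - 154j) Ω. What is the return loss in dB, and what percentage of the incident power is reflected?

Γ = (63 − j154)/(213 − j154), |Γ| = 0.633
RL = −20·log₁₀(0.633) = 3.97 dB
P_refl/P_inc = |Γ|² = 0.401

RL ≈ 3.97 dB; 40.1% of incident power reflected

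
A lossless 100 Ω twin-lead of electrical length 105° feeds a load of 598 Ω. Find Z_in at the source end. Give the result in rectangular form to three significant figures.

tan(βl) = tan(105°) = -3.73
Z_in = Z_0·(Z_L + jZ_0·tanβl)/(Z_0 + jZ_L·tanβl)
     = 100·(598 − j373)/(100 − j2230)

Z_in ≈ 17.9 + j26 Ω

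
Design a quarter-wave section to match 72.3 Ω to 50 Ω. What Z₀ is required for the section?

Z_qwt ≈ 60.1 Ω

Z_qwt = √(Z_0·R_L) = √(50 × 72.3) = √3615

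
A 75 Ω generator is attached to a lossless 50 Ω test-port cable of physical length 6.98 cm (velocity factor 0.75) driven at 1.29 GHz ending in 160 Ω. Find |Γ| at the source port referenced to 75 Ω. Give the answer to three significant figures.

|Γ| ≈ 0.513

λ = v/f = 0.75·c / 1.29 GHz = 0.174 m
βl = 2π·l/λ = 2π × 0.4 = 144°
tan(βl) = -0.725
Z_in = Z_0·(Z_L + jZ_0·tanβl)/(Z_0 + jZ_L·tanβl) = 38.3 + j52.5 Ω
Γ_s = (Z_in − Z_s)/(Z_in + Z_s) = (-36.7 + j52.5)/(113 + j52.5), |Γ_s| = 0.513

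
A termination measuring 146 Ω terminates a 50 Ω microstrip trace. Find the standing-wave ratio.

For a purely resistive load, VSWR = R_L/Z_0 or Z_0/R_L (whichever > 1) = 146/50

VSWR ≈ 2.92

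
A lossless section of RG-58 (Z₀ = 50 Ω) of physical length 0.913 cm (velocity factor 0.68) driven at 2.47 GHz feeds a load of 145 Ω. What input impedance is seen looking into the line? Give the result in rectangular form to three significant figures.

λ = v/f = 0.68·c / 2.47 GHz = 0.0826 m
βl = 2π·l/λ = 2π × 0.111 = 39.8°
tan(βl) = tan(39.8°) = 0.833
Z_in = Z_0·(Z_L + jZ_0·tanβl)/(Z_0 + jZ_L·tanβl)
     = 50·(145 + j41.7)/(50 + j121)

Z_in ≈ 35.9 − j45.1 Ω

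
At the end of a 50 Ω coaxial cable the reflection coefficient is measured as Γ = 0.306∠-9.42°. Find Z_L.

Z_L = Z_0·(1 + Γ)/(1 − Γ) = 50·(1.3 − j0.0501)/(0.698 + j0.0501)

Z_L ≈ 92.5 − j10.2 Ω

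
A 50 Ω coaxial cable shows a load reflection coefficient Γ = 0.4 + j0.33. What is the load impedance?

Z_L = Z_0·(1 + Γ)/(1 − Γ) = 50·(1.4 + j0.33)/(0.6 − j0.33)

Z_L ≈ 78 + j70.4 Ω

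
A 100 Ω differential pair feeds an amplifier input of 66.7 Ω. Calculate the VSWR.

For a purely resistive load, VSWR = R_L/Z_0 or Z_0/R_L (whichever > 1) = 100/66.7

VSWR ≈ 1.5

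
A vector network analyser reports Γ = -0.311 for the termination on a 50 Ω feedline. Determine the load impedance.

Z_L = Z_0·(1 + Γ)/(1 − Γ) = 50·(0.689)/(1.31)

Z_L ≈ 26.3 Ω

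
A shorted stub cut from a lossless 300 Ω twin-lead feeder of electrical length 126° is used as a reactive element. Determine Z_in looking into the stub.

Z_in ≈ −j413 Ω

tan(βl) = -1.38
For a shorted stub, Z_in = jZ_0·tan(βl)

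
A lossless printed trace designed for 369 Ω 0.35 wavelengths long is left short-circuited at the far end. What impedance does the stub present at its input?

Z_in ≈ −j508 Ω

βl = 2π × 0.35 = 126°
tan(βl) = -1.38
For a short-circuited stub, Z_in = jZ_0·tan(βl)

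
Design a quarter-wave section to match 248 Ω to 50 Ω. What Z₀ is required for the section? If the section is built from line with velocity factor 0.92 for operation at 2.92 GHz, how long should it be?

Z_qwt ≈ 111 Ω; length ≈ 2.36 cm

Z_qwt = √(Z_0·R_L) = √(50 × 248) = √12400
λ = 0.92·c/f = 0.0945 m, so l = λ/4 = 0.0236 m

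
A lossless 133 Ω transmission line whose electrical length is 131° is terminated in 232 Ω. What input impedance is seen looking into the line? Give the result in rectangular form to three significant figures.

Z_in ≈ 107 + j62.2 Ω

tan(βl) = tan(131°) = -1.15
Z_in = Z_0·(Z_L + jZ_0·tanβl)/(Z_0 + jZ_L·tanβl)
     = 133·(232 − j153)/(133 − j267)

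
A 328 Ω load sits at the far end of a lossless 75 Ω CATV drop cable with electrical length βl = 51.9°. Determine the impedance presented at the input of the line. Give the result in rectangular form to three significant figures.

Z_in ≈ 26.8 − j54 Ω

tan(βl) = tan(51.9°) = 1.28
Z_in = Z_0·(Z_L + jZ_0·tanβl)/(Z_0 + jZ_L·tanβl)
     = 75·(328 + j95.7)/(75 + j418)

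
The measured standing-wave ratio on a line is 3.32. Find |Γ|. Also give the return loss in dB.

|Γ| = (S − 1)/(S + 1) = (3.32 − 1)/(3.32 + 1) = 2.32/4.32
RL = −20·log₁₀|Γ| = −20·log₁₀(0.537)

|Γ| ≈ 0.537; return loss ≈ 5.4 dB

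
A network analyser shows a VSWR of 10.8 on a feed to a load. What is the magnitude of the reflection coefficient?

|Γ| = (S − 1)/(S + 1) = (10.8 − 1)/(10.8 + 1) = 9.8/11.8

|Γ| ≈ 0.831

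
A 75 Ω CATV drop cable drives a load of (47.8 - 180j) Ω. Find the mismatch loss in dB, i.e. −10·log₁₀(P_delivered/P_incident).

mismatch loss ≈ 5.2 dB

Γ = (-27.2 − j180)/(122.8 − j180), |Γ| = 0.835
|Γ|² = 0.698, so P_del/P_inc = 1 − |Γ|² = 0.302
ML = −10·log₁₀(1 − |Γ|²)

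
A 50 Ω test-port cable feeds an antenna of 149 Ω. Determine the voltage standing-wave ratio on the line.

Γ = (149 − 50)/(149 + 50) = 0.497
VSWR = (1 + 0.497)/(1 − 0.497)

VSWR ≈ 2.98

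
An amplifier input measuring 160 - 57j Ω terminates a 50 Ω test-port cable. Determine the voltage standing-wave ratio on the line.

Γ = (Z_L − Z_0)/(Z_L + Z_0) = (110 − j57)/(210 − j57)
|Γ| = 124/218 = 0.569
VSWR = (1 + |Γ|)/(1 − |Γ|) = 1.57/0.431

VSWR ≈ 3.64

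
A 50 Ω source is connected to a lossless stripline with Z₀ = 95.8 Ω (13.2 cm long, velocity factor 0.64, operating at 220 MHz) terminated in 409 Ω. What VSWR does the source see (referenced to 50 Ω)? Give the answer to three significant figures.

VSWR ≈ 4.35

λ = v/f = 0.64·c / 220 MHz = 0.873 m
βl = 2π·l/λ = 2π × 0.151 = 54.5°
tan(βl) = 1.4
Z_in = Z_0·(Z_L + jZ_0·tanβl)/(Z_0 + jZ_L·tanβl) = 33 − j62.9 Ω
Γ_s = (Z_in − Z_s)/(Z_in + Z_s) = (-17 − j62.9)/(83 − j62.9), |Γ_s| = 0.626
VSWR = (1 + |Γ_s|)/(1 − |Γ_s|)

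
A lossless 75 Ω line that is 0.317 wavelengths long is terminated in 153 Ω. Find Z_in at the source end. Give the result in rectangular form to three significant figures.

βl = 2π × 0.317 = 114°
tan(βl) = tan(114°) = -2.23
Z_in = Z_0·(Z_L + jZ_0·tanβl)/(Z_0 + jZ_L·tanβl)
     = 75·(153 − j168)/(75 − j342)

Z_in ≈ 42.1 + j24.3 Ω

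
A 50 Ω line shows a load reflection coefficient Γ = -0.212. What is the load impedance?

Z_L ≈ 32.5 Ω

Z_L = Z_0·(1 + Γ)/(1 − Γ) = 50·(0.788)/(1.21)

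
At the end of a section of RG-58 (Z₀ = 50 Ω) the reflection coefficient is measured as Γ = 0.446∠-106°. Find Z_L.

Z_L ≈ 27.7 − j29.7 Ω

Z_L = Z_0·(1 + Γ)/(1 − Γ) = 50·(0.877 − j0.429)/(1.12 + j0.429)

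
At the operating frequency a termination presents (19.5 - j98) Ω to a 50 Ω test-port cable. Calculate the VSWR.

VSWR ≈ 12.7

Γ = (Z_L − Z_0)/(Z_L + Z_0) = (-30.5 − j98)/(69.5 − j98)
|Γ| = 103/120 = 0.854
VSWR = (1 + |Γ|)/(1 − |Γ|) = 1.85/0.146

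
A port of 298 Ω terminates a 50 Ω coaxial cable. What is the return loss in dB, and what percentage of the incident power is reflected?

Γ = (298 − 50)/(298 + 50) = 0.713
RL = −20·log₁₀(0.713) = 2.94 dB
P_refl/P_inc = |Γ|² = 0.508

RL ≈ 2.94 dB; 50.8% of incident power reflected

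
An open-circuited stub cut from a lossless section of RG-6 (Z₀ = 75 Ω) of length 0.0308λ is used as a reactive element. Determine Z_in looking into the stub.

βl = 2π × 0.0308 = 11.1°
tan(βl) = 0.196
For an open-circuited stub, Z_in = −jZ_0·cot(βl) = −jZ_0/tan(βl)

Z_in ≈ −j383 Ω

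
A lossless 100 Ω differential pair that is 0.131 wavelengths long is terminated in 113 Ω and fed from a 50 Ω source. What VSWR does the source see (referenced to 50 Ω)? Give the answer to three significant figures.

βl = 2π × 0.131 = 47.2°
tan(βl) = 1.08
Z_in = Z_0·(Z_L + jZ_0·tanβl)/(Z_0 + jZ_L·tanβl) = 98.4 − j12 Ω
Γ_s = (Z_in − Z_s)/(Z_in + Z_s) = (48.4 − j12)/(148 − j12), |Γ_s| = 0.335
VSWR = (1 + |Γ_s|)/(1 − |Γ_s|)

VSWR ≈ 2.01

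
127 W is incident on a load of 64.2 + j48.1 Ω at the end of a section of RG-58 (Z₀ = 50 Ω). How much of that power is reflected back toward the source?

|Γ| = |(14.2 + j48.1)/(114.2 + j48.1)| = 0.405
|Γ|² = 0.164
P_refl = |Γ|²·P_inc = 20.8 W, P_del = (1 − |Γ|²)·P_inc = 106 W

P_reflected ≈ 20.8 W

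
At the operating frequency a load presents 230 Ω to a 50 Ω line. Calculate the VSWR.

VSWR ≈ 4.6

Γ = (230 − 50)/(230 + 50) = 0.643
VSWR = (1 + 0.643)/(1 − 0.643)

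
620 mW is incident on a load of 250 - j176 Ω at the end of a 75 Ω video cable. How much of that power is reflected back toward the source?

|Γ| = |(175 − j176)/(325 − j176)| = 0.672
|Γ|² = 0.451
P_refl = |Γ|²·P_inc = 280 mW, P_del = (1 − |Γ|²)·P_inc = 340 mW

P_reflected ≈ 280 mW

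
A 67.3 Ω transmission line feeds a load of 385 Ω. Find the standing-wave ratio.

VSWR ≈ 5.72

For a purely resistive load, VSWR = R_L/Z_0 or Z_0/R_L (whichever > 1) = 385/67.3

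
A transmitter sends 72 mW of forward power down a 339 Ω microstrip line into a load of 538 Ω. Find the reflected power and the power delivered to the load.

Γ = (538 − 339)/(538 + 339) = 0.227
|Γ|² = 0.0515
P_refl = |Γ|²·P_inc = 3.71 mW, P_del = (1 − |Γ|²)·P_inc = 68.3 mW

P_reflected ≈ 3.71 mW; P_delivered ≈ 68.3 mW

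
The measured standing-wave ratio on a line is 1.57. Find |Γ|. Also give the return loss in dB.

|Γ| ≈ 0.222; return loss ≈ 13.1 dB

|Γ| = (S − 1)/(S + 1) = (1.57 − 1)/(1.57 + 1) = 0.57/2.57
RL = −20·log₁₀|Γ| = −20·log₁₀(0.222)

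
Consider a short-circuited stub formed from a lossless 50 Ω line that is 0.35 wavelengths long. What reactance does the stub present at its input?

βl = 2π × 0.35 = 126°
tan(βl) = -1.38
For a short-circuited stub, Z_in = jZ_0·tan(βl)

X_in ≈ -68.8 Ω (capacitive)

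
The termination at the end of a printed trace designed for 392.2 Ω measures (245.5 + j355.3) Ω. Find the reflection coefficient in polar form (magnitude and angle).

Γ = (Z_L − Z_0)/(Z_L + Z_0) = (-146.7 + j355.3)/(637.7 + j355.3)
|Γ| = 384/730 = 0.527

Γ ≈ 0.527 ∠ 83.3°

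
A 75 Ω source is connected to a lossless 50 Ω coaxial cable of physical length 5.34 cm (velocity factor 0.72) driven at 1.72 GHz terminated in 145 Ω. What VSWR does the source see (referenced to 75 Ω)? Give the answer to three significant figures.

λ = v/f = 0.72·c / 1.72 GHz = 0.126 m
βl = 2π·l/λ = 2π × 0.425 = 153°
tan(βl) = -0.508
Z_in = Z_0·(Z_L + jZ_0·tanβl)/(Z_0 + jZ_L·tanβl) = 57.6 + j59.4 Ω
Γ_s = (Z_in − Z_s)/(Z_in + Z_s) = (-17.4 + j59.4)/(133 + j59.4), |Γ_s| = 0.426
VSWR = (1 + |Γ_s|)/(1 − |Γ_s|)

VSWR ≈ 2.48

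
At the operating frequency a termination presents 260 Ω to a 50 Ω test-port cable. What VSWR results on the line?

VSWR ≈ 5.2

Γ = (260 − 50)/(260 + 50) = 0.677
VSWR = (1 + 0.677)/(1 − 0.677)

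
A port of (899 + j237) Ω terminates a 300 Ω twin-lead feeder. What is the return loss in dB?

Γ = (599 + j237)/(1199 + j237), |Γ| = 0.527
RL = −20·log₁₀|Γ| = −20·log₁₀(0.527)

RL ≈ 5.56 dB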